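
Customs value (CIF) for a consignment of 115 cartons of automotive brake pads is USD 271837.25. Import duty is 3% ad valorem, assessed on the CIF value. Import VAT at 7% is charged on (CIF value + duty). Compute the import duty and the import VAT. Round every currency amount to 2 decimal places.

Import duty: USD 8155.12; import VAT: USD 19599.47

Import duty = 271837.25 × 3% = 8155.12
VAT base = CIF + duty = 271837.25 + 8155.12 = 279992.37
Import VAT = 279992.37 × 7% = 19599.47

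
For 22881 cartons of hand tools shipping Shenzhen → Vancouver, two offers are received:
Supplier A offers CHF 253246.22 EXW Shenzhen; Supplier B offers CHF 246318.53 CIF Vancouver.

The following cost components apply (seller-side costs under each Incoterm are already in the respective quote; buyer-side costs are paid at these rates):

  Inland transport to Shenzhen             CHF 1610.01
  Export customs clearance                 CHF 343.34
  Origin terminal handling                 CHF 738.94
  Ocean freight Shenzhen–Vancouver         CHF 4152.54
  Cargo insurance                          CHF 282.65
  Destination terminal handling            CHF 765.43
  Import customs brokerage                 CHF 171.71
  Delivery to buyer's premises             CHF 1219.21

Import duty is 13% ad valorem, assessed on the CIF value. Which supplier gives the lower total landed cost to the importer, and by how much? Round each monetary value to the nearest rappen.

Supplier A (EXW):
CIF value = EXW price + inland to port + export clearance + origin terminal + freight + insurance = 253246.22 + 1610.01 + 343.34 + 738.94 + 4152.54 + 282.65 = 260373.70
Import duty = 260373.70 × 13% = 33848.58
Buyer bears (A): 1610.01 + 343.34 + 738.94 + 4152.54 + 282.65 + 765.43 + 171.71 + 1219.21 = 9283.83
Landed cost (A) = invoice 253246.22 + 9283.83 + duty 33848.58 = 296378.63
Supplier B (CIF):
The CIF price already equals the CIF value: 246318.53
Import duty = 246318.53 × 13% = 32021.41
Buyer bears (B): 765.43 + 171.71 + 1219.21 = 2156.35
Landed cost (B) = invoice 246318.53 + 2156.35 + duty 32021.41 = 280496.29
Difference = |296378.63 − 280496.29| = 15882.34

Supplier B is cheaper by CHF 15882.34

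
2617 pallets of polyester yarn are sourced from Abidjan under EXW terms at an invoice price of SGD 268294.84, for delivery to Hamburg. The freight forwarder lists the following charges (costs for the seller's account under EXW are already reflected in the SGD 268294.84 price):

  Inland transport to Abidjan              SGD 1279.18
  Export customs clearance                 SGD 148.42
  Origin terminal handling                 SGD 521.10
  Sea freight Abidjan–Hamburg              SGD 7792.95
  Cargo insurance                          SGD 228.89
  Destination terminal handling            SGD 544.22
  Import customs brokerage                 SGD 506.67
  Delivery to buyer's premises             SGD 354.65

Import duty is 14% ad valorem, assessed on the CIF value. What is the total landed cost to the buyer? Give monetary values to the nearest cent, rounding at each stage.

Total landed cost: SGD 318628.07

EXW: the seller makes goods available at their premises; the buyer bears all onward costs.
CIF value = EXW price + inland to port + export clearance + origin terminal + freight + insurance = 268294.84 + 1279.18 + 148.42 + 521.10 + 7792.95 + 228.89 = 278265.38
Import duty = 278265.38 × 14% = 38957.15
Buyer bears: inland to port 1279.18 + export clearance 148.42 + origin terminal 521.10 + freight 7792.95 + insurance 228.89 + destination terminal 544.22 + brokerage 506.67 + delivery 354.65 + duty 38957.15 = 50333.23
Landed cost = invoice 268294.84 + 50333.23 = 318628.07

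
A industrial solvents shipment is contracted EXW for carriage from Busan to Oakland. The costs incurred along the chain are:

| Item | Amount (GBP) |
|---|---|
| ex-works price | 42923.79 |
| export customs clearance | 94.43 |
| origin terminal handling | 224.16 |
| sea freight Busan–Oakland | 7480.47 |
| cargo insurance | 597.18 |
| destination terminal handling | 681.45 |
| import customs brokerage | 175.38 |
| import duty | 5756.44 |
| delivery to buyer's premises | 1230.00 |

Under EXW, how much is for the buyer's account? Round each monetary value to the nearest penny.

EXW: the seller makes goods available at their premises; the buyer bears all onward costs.
Seller's account: goods 42923.79 = 42923.79
Buyer's account: export clearance 94.43 + origin terminal 224.16 + freight 7480.47 + insurance 597.18 + destination terminal 681.45 + brokerage 175.38 + duty 5756.44 + delivery 1230.00 = 16239.51

Buyer's account: GBP 16239.51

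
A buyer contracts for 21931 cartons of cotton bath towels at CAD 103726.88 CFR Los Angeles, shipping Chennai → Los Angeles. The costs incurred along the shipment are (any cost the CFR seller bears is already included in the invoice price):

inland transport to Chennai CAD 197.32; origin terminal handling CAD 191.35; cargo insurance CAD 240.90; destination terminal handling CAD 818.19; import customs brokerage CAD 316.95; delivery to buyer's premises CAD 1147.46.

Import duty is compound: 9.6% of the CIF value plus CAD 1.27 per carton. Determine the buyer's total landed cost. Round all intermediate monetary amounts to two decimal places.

Total landed cost: CAD 144083.66

CFR: the seller pays costs through ocean freight to the destination port, but not insurance.
Already in the invoice (seller's account under CFR): inland to port, origin terminal — exclude.
CIF value = CFR price + insurance = 103726.88 + 240.90 = 103967.78
Ad valorem component: 103967.78 × 9.6% = 9980.91
Specific component: 21931 × 1.27 = 27852.37
Import duty = 9980.91 + 27852.37 = 37833.28
Buyer bears: insurance 240.90 + destination terminal 818.19 + brokerage 316.95 + delivery 1147.46 + duty 37833.28 = 40356.78
Landed cost = invoice 103726.88 + 40356.78 = 144083.66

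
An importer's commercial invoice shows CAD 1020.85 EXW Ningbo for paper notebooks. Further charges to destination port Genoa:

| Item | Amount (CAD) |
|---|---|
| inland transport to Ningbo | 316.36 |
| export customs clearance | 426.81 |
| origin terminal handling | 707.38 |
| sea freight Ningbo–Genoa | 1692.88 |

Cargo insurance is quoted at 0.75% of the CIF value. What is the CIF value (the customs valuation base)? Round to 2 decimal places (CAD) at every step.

CIF value: CAD 4195.75

Let C be the CIF value. C = EXW price + pre-shipment costs + freight + 0.75% × C
C − 0.75% × C = 1020.85 + 316.36 + 426.81 + 707.38 + 1692.88
0.9925 × C = 4164.28
C = 4164.28 / 0.9925 = 4195.75
Insurance premium = 0.75% × 4195.75 = 31.47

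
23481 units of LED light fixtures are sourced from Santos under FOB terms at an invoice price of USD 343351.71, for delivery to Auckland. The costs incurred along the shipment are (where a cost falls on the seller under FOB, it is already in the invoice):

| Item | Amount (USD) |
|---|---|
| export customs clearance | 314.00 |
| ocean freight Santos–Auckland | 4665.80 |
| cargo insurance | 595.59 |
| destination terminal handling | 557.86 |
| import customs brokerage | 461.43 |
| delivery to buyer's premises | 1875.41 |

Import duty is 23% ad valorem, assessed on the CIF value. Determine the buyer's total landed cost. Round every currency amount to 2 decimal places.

Total landed cost: USD 431688.81

FOB: the seller bears costs until goods are on board at the origin port; the buyer bears freight, insurance and all costs thereafter.
Already in the invoice (seller's account under FOB): export clearance — exclude.
CIF value = FOB price + freight + insurance = 343351.71 + 4665.80 + 595.59 = 348613.10
Import duty = 348613.10 × 23% = 80181.01
Buyer bears: freight 4665.80 + insurance 595.59 + destination terminal 557.86 + brokerage 461.43 + delivery 1875.41 + duty 80181.01 = 88337.10
Landed cost = invoice 343351.71 + 88337.10 = 431688.81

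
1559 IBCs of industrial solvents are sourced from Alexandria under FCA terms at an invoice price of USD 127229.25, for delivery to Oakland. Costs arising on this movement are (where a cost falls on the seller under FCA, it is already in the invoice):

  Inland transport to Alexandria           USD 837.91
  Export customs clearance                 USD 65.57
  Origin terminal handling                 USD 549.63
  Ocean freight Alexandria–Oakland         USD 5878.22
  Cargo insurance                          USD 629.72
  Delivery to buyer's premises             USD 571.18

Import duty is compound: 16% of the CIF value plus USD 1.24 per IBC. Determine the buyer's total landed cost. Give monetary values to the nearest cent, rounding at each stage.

FCA: the seller delivers export-cleared goods to the carrier; the buyer bears costs from that point.
Already in the invoice (seller's account under FCA): inland to port, export clearance — exclude.
CIF value = FCA price + origin terminal + freight + insurance = 127229.25 + 549.63 + 5878.22 + 629.72 = 134286.82
Ad valorem component: 134286.82 × 16% = 21485.89
Specific component: 1559 × 1.24 = 1933.16
Import duty = 21485.89 + 1933.16 = 23419.05
Buyer bears: origin terminal 549.63 + freight 5878.22 + insurance 629.72 + delivery 571.18 + duty 23419.05 = 31047.80
Landed cost = invoice 127229.25 + 31047.80 = 158277.05

Total landed cost: USD 158277.05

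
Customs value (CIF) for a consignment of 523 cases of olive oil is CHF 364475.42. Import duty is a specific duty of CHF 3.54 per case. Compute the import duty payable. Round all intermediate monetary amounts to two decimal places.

Import duty = 523 × 3.54 = 1851.42

Import duty: CHF 1851.42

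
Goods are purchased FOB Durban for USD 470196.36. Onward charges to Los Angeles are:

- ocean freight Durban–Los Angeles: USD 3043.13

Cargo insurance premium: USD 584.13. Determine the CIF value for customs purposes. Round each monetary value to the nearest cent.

CIF = FOB price + freight + insurance
CIF = 470196.36 + 3043.13 + 584.13 = 473823.62

CIF value: USD 473823.62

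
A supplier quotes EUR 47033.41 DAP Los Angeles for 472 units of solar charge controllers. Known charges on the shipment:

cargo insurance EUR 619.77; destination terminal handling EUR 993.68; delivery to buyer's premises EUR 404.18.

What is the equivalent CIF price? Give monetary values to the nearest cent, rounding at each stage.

Not relevant to the conversion: insurance — on the seller under both DAP and CIF; already in the DAP price and stays in the CIF price.
From DAP to CIF, the seller no longer bears: destination terminal, delivery.
CIF price = 47033.41 − 993.68 − 404.18 = 45635.55

CIF price: EUR 45635.55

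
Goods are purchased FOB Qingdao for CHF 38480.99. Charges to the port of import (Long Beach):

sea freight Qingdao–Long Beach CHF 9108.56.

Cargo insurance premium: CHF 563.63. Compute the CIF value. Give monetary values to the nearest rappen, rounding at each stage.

CIF value: CHF 48153.18

CIF = FOB price + freight + insurance
CIF = 38480.99 + 9108.56 + 563.63 = 48153.18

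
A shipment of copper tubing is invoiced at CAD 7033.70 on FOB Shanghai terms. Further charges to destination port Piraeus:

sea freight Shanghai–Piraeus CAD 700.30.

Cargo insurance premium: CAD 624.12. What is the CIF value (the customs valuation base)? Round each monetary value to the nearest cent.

CIF = FOB price + freight + insurance
CIF = 7033.70 + 700.30 + 624.12 = 8358.12

CIF value: CAD 8358.12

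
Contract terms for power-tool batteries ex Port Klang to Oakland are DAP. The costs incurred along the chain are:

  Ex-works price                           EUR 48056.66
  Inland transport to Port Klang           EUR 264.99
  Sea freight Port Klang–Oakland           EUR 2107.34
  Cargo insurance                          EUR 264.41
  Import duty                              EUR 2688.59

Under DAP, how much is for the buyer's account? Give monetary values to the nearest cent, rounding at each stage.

DAP: the seller bears all costs to the named destination except import duty and clearance.
Seller's account: goods 48056.66 + inland to port 264.99 + freight 2107.34 + insurance 264.41 = 50693.40
Buyer's account: duty 2688.59 = 2688.59

Buyer's account: EUR 2688.59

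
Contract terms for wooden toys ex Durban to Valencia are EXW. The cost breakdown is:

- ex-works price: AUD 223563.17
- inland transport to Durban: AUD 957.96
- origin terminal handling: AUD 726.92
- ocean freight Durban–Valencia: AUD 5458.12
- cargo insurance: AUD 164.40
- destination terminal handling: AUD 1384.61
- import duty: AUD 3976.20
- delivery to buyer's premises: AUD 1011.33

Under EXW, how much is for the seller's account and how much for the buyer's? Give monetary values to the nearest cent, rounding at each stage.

Seller: AUD 223563.17; buyer: AUD 13679.54

EXW: the seller makes goods available at their premises; the buyer bears all onward costs.
Seller's account: goods 223563.17 = 223563.17
Buyer's account: inland to port 957.96 + origin terminal 726.92 + freight 5458.12 + insurance 164.40 + destination terminal 1384.61 + duty 3976.20 + delivery 1011.33 = 13679.54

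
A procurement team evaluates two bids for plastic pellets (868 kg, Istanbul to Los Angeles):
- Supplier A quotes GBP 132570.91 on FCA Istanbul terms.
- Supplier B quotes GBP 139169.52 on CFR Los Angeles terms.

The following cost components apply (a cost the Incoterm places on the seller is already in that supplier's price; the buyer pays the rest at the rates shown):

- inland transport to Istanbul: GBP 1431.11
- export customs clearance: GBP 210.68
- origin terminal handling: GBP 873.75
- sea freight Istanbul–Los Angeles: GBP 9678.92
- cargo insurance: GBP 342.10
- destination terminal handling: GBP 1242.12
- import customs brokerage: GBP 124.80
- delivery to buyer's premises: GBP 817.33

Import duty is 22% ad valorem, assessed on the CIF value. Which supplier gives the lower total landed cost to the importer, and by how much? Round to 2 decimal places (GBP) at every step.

Supplier B is cheaper by GBP 4823.95

Supplier A (FCA):
CIF value = FCA price + origin terminal + freight + insurance = 132570.91 + 873.75 + 9678.92 + 342.10 = 143465.68
Import duty = 143465.68 × 22% = 31562.45
Buyer bears (A): 873.75 + 9678.92 + 342.10 + 1242.12 + 124.80 + 817.33 = 13079.02
Landed cost (A) = invoice 132570.91 + 13079.02 + duty 31562.45 = 177212.38
Supplier B (CFR):
CIF value = CFR price + insurance = 139169.52 + 342.10 = 139511.62
Import duty = 139511.62 × 22% = 30692.56
Buyer bears (B): 342.10 + 1242.12 + 124.80 + 817.33 = 2526.35
Landed cost (B) = invoice 139169.52 + 2526.35 + duty 30692.56 = 172388.43
Difference = |177212.38 − 172388.43| = 4823.95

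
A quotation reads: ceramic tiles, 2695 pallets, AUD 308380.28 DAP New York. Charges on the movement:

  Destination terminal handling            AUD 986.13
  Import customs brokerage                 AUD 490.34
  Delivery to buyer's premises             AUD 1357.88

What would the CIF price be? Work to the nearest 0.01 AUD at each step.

CIF price: AUD 306036.27

Not relevant to the conversion: brokerage — on the buyer under both terms; not part of either seller's price.
From DAP to CIF, the seller no longer bears: destination terminal, delivery.
CIF price = 308380.28 − 986.13 − 1357.88 = 306036.27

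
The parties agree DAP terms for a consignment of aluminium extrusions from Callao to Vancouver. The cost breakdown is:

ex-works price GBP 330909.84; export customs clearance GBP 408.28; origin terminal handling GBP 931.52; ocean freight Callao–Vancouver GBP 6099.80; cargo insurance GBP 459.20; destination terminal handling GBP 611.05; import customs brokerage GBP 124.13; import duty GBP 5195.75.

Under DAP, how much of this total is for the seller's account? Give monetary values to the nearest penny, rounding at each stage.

DAP: the seller bears all costs to the named destination except import duty and clearance.
Seller's account: goods 330909.84 + export clearance 408.28 + origin terminal 931.52 + freight 6099.80 + insurance 459.20 + destination terminal 611.05 = 339419.69
Buyer's account: brokerage 124.13 + duty 5195.75 = 5319.88

Seller's account: GBP 339419.69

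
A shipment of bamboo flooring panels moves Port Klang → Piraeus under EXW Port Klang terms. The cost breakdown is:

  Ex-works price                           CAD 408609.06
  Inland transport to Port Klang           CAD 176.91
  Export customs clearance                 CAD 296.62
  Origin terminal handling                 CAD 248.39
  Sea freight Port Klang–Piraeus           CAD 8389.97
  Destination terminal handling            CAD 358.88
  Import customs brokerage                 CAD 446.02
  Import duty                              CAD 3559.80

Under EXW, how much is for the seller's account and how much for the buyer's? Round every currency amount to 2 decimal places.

Seller: CAD 408609.06; buyer: CAD 13476.59

EXW: the seller makes goods available at their premises; the buyer bears all onward costs.
Seller's account: goods 408609.06 = 408609.06
Buyer's account: inland to port 176.91 + export clearance 296.62 + origin terminal 248.39 + freight 8389.97 + destination terminal 358.88 + brokerage 446.02 + duty 3559.80 = 13476.59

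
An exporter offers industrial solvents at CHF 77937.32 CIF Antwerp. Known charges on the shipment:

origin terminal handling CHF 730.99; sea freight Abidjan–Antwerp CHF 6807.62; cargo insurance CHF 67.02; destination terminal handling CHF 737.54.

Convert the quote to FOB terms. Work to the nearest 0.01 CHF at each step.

Not relevant to the conversion: origin terminal — on the seller under both CIF and FOB; already in the CIF price and stays in the FOB price. destination terminal — on the buyer under both terms; not part of either seller's price.
From CIF to FOB, the seller no longer bears: freight, insurance.
FOB price = 77937.32 − 6807.62 − 67.02 = 71062.68

FOB price: CHF 71062.68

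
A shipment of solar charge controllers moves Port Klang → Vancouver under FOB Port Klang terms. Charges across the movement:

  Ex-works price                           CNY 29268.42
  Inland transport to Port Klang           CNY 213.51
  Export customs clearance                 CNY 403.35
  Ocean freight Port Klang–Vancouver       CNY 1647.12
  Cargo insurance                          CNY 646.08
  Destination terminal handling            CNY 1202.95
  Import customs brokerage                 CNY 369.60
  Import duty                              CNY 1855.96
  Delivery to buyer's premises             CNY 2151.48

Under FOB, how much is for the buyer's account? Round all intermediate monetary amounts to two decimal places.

Buyer's account: CNY 7873.19

FOB: the seller bears costs until goods are on board at the origin port; the buyer bears freight, insurance and all costs thereafter.
Seller's account: goods 29268.42 + inland to port 213.51 + export clearance 403.35 = 29885.28
Buyer's account: freight 1647.12 + insurance 646.08 + destination terminal 1202.95 + brokerage 369.60 + duty 1855.96 + delivery 2151.48 = 7873.19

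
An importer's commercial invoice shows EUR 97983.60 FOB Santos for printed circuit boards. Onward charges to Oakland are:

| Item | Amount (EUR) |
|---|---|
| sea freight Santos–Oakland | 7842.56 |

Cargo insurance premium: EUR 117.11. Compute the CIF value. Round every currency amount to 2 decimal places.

CIF value: EUR 105943.27

CIF = FOB price + freight + insurance
CIF = 97983.60 + 7842.56 + 117.11 = 105943.27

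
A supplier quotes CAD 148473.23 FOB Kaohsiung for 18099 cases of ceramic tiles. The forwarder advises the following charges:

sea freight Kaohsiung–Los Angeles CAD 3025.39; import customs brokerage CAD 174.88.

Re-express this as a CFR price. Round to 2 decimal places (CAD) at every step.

Not relevant to the conversion: brokerage — on the buyer under both terms; not part of either seller's price.
From FOB to CFR, the seller additionally bears: freight.
CFR price = 148473.23 + 3025.39 = 151498.62

CFR price: CAD 151498.62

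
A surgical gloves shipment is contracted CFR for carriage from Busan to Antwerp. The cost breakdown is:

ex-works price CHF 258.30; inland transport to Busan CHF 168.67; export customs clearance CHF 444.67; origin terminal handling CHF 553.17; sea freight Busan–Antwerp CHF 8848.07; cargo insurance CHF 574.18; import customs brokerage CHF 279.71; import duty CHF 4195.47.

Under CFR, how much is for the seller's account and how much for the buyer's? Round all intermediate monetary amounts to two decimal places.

Seller: CHF 10272.88; buyer: CHF 5049.36

CFR: the seller pays costs through ocean freight to the destination port, but not insurance.
Seller's account: goods 258.30 + inland to port 168.67 + export clearance 444.67 + origin terminal 553.17 + freight 8848.07 = 10272.88
Buyer's account: insurance 574.18 + brokerage 279.71 + duty 4195.47 = 5049.36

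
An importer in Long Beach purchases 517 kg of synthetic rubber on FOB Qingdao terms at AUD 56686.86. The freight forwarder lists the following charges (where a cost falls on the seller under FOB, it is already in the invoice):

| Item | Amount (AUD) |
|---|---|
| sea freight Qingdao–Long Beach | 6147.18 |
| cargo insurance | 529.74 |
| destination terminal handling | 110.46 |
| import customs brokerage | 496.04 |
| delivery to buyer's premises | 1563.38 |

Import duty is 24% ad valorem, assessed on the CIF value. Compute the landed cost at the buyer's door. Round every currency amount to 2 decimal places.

FOB: the seller bears costs until goods are on board at the origin port; the buyer bears freight, insurance and all costs thereafter.
CIF value = FOB price + freight + insurance = 56686.86 + 6147.18 + 529.74 = 63363.78
Import duty = 63363.78 × 24% = 15207.31
Buyer bears: freight 6147.18 + insurance 529.74 + destination terminal 110.46 + brokerage 496.04 + delivery 1563.38 + duty 15207.31 = 24054.11
Landed cost = invoice 56686.86 + 24054.11 = 80740.97

Total landed cost: AUD 80740.97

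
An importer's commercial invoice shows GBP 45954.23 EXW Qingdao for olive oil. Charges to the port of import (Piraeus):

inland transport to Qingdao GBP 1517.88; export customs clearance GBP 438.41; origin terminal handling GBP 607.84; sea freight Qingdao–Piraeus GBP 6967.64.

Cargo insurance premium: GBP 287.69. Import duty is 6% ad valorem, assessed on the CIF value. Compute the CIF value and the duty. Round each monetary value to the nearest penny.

CIF value: GBP 55773.69; import duty: GBP 3346.42

CIF = EXW price + pre-shipment costs + freight + insurance
CIF = 45954.23 + 1517.88 + 438.41 + 607.84 + 6967.64 + 287.69 = 55773.69
Import duty = 55773.69 × 6% = 3346.42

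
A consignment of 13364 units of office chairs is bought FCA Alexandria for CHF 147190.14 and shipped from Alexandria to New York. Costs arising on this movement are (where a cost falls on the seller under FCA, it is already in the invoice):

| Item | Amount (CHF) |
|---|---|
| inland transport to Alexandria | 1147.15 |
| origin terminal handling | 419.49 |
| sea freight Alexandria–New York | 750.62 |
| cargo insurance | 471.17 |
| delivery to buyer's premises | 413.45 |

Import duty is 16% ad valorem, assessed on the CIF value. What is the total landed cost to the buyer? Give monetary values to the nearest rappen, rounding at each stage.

Total landed cost: CHF 173057.90

FCA: the seller delivers export-cleared goods to the carrier; the buyer bears costs from that point.
Already in the invoice (seller's account under FCA): inland to port — exclude.
CIF value = FCA price + origin terminal + freight + insurance = 147190.14 + 419.49 + 750.62 + 471.17 = 148831.42
Import duty = 148831.42 × 16% = 23813.03
Buyer bears: origin terminal 419.49 + freight 750.62 + insurance 471.17 + delivery 413.45 + duty 23813.03 = 25867.76
Landed cost = invoice 147190.14 + 25867.76 = 173057.90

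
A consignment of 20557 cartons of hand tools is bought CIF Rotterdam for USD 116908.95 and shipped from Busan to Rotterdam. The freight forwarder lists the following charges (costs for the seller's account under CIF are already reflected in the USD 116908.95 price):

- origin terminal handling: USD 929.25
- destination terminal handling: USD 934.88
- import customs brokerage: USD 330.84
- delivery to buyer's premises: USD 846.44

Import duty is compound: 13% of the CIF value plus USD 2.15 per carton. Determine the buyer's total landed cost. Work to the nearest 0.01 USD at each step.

Total landed cost: USD 178416.82

CIF: the seller pays costs through ocean freight and marine insurance to the destination port.
Already in the invoice (seller's account under CIF): origin terminal — exclude.
The CIF price already equals the CIF value: 116908.95
Ad valorem component: 116908.95 × 13% = 15198.16
Specific component: 20557 × 2.15 = 44197.55
Import duty = 15198.16 + 44197.55 = 59395.71
Buyer bears: destination terminal 934.88 + brokerage 330.84 + delivery 846.44 + duty 59395.71 = 61507.87
Landed cost = invoice 116908.95 + 61507.87 = 178416.82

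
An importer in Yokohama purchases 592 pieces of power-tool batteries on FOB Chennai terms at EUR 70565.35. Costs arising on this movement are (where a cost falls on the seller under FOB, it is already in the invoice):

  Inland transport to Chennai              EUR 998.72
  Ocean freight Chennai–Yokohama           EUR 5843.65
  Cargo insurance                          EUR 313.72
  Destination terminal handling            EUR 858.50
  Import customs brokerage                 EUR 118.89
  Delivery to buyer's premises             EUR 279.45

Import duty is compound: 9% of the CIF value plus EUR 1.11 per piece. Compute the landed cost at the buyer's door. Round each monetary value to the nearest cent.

FOB: the seller bears costs until goods are on board at the origin port; the buyer bears freight, insurance and all costs thereafter.
Already in the invoice (seller's account under FOB): inland to port — exclude.
CIF value = FOB price + freight + insurance = 70565.35 + 5843.65 + 313.72 = 76722.72
Ad valorem component: 76722.72 × 9% = 6905.04
Specific component: 592 × 1.11 = 657.12
Import duty = 6905.04 + 657.12 = 7562.16
Buyer bears: freight 5843.65 + insurance 313.72 + destination terminal 858.50 + brokerage 118.89 + delivery 279.45 + duty 7562.16 = 14976.37
Landed cost = invoice 70565.35 + 14976.37 = 85541.72

Total landed cost: EUR 85541.72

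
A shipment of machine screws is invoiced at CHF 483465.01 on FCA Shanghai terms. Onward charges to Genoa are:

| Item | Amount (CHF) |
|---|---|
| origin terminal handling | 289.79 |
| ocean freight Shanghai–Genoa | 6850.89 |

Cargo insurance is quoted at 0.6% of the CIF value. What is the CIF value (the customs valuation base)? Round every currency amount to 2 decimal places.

CIF value: CHF 493567.09

Let C be the CIF value. C = FCA price + pre-shipment costs + freight + 0.6% × C
C − 0.6% × C = 483465.01 + 289.79 + 6850.89
0.994 × C = 490605.69
C = 490605.69 / 0.994 = 493567.09
Insurance premium = 0.6% × 493567.09 = 2961.40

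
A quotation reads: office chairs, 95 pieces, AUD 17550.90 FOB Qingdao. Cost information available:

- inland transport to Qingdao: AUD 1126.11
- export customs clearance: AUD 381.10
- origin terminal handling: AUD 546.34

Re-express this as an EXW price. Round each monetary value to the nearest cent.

EXW price: AUD 15497.35

From FOB to EXW, the seller no longer bears: inland to port, export clearance, origin terminal.
EXW price = 17550.90 − 1126.11 − 381.10 − 546.34 = 15497.35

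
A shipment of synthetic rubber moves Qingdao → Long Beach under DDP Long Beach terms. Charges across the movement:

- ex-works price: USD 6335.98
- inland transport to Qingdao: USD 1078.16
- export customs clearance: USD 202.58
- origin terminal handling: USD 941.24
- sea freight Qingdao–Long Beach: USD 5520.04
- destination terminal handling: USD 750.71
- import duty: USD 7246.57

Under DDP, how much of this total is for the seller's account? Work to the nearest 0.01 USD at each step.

DDP: the seller bears all costs including import duty.
Seller's account: goods 6335.98 + inland to port 1078.16 + export clearance 202.58 + origin terminal 941.24 + freight 5520.04 + destination terminal 750.71 + duty 7246.57 = 22075.28
Buyer's account: 0.00

Seller's account: USD 22075.28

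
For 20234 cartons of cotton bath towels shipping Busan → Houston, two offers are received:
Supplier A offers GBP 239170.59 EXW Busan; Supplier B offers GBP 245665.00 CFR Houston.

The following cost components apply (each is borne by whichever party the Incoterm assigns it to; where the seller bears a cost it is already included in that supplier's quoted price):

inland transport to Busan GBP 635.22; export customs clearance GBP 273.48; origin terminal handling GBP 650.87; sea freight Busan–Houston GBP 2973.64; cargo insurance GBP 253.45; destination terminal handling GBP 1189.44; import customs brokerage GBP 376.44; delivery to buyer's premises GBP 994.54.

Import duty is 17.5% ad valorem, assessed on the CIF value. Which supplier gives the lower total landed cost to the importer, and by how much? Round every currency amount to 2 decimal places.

Supplier A (EXW):
CIF value = EXW price + inland to port + export clearance + origin terminal + freight + insurance = 239170.59 + 635.22 + 273.48 + 650.87 + 2973.64 + 253.45 = 243957.25
Import duty = 243957.25 × 17.5% = 42692.52
Buyer bears (A): 635.22 + 273.48 + 650.87 + 2973.64 + 253.45 + 1189.44 + 376.44 + 994.54 = 7347.08
Landed cost (A) = invoice 239170.59 + 7347.08 + duty 42692.52 = 289210.19
Supplier B (CFR):
CIF value = CFR price + insurance = 245665.00 + 253.45 = 245918.45
Import duty = 245918.45 × 17.5% = 43035.73
Buyer bears (B): 253.45 + 1189.44 + 376.44 + 994.54 = 2813.87
Landed cost (B) = invoice 245665.00 + 2813.87 + duty 43035.73 = 291514.60
Difference = |289210.19 − 291514.60| = 2304.41

Supplier A is cheaper by GBP 2304.41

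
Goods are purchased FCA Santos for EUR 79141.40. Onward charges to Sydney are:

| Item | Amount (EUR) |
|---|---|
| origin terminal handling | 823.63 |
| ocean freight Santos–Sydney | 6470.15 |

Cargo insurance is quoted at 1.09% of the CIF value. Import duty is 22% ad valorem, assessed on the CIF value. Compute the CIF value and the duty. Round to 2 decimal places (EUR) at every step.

CIF value: EUR 87387.71; import duty: EUR 19225.30

Let C be the CIF value. C = FCA price + pre-shipment costs + freight + 1.09% × C
C − 1.09% × C = 79141.40 + 823.63 + 6470.15
0.9891 × C = 86435.18
C = 86435.18 / 0.9891 = 87387.71
Insurance premium = 1.09% × 87387.71 = 952.53
Import duty = 87387.71 × 22% = 19225.30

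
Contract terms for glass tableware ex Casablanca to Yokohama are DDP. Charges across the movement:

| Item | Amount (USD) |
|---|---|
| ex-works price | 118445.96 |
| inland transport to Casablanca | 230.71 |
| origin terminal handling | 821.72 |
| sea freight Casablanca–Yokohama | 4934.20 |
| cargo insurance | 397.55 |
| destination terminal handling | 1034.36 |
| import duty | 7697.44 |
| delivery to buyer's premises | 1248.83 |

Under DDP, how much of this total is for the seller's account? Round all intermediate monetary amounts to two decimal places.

Seller's account: USD 134810.77

DDP: the seller bears all costs including import duty.
Seller's account: goods 118445.96 + inland to port 230.71 + origin terminal 821.72 + freight 4934.20 + insurance 397.55 + destination terminal 1034.36 + duty 7697.44 + delivery 1248.83 = 134810.77
Buyer's account: 0.00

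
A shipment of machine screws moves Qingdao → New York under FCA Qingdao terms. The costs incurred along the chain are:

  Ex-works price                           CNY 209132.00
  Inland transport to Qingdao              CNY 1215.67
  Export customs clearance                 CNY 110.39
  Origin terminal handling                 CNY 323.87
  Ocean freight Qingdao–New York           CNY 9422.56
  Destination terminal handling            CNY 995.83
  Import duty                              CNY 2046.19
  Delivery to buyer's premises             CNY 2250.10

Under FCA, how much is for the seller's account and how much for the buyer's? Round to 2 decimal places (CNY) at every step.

Seller: CNY 210458.06; buyer: CNY 15038.55

FCA: the seller delivers export-cleared goods to the carrier; the buyer bears costs from that point.
Seller's account: goods 209132.00 + inland to port 1215.67 + export clearance 110.39 = 210458.06
Buyer's account: origin terminal 323.87 + freight 9422.56 + destination terminal 995.83 + duty 2046.19 + delivery 2250.10 = 15038.55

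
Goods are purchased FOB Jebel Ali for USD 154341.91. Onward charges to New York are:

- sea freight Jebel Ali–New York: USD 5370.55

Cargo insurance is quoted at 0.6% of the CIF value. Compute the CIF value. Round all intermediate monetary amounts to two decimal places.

Let C be the CIF value. C = FOB price + freight + 0.6% × C
C − 0.6% × C = 154341.91 + 5370.55
0.994 × C = 159712.46
C = 159712.46 / 0.994 = 160676.52
Insurance premium = 0.6% × 160676.52 = 964.06

CIF value: USD 160676.52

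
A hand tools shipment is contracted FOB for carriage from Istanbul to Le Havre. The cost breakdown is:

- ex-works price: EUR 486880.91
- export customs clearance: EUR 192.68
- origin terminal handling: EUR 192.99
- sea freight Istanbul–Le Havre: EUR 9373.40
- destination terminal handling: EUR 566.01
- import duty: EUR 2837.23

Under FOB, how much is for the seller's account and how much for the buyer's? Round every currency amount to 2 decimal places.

Seller: EUR 487266.58; buyer: EUR 12776.64

FOB: the seller bears costs until goods are on board at the origin port; the buyer bears freight, insurance and all costs thereafter.
Seller's account: goods 486880.91 + export clearance 192.68 + origin terminal 192.99 = 487266.58
Buyer's account: freight 9373.40 + destination terminal 566.01 + duty 2837.23 = 12776.64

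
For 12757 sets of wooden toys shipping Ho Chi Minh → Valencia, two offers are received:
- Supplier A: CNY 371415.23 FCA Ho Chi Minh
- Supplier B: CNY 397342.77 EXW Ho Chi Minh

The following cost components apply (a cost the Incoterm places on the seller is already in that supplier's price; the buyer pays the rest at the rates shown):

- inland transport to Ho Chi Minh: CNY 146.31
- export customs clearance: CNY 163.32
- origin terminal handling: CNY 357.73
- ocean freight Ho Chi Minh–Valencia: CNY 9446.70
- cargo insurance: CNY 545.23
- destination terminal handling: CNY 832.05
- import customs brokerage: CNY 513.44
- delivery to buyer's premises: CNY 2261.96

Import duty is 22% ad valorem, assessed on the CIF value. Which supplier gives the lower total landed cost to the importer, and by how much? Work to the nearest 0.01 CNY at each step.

Supplier A (FCA):
CIF value = FCA price + origin terminal + freight + insurance = 371415.23 + 357.73 + 9446.70 + 545.23 = 381764.89
Import duty = 381764.89 × 22% = 83988.28
Buyer bears (A): 357.73 + 9446.70 + 545.23 + 832.05 + 513.44 + 2261.96 = 13957.11
Landed cost (A) = invoice 371415.23 + 13957.11 + duty 83988.28 = 469360.62
Supplier B (EXW):
CIF value = EXW price + inland to port + export clearance + origin terminal + freight + insurance = 397342.77 + 146.31 + 163.32 + 357.73 + 9446.70 + 545.23 = 408002.06
Import duty = 408002.06 × 22% = 89760.45
Buyer bears (B): 146.31 + 163.32 + 357.73 + 9446.70 + 545.23 + 832.05 + 513.44 + 2261.96 = 14266.74
Landed cost (B) = invoice 397342.77 + 14266.74 + duty 89760.45 = 501369.96
Difference = |469360.62 − 501369.96| = 32009.34

Supplier A is cheaper by CNY 32009.34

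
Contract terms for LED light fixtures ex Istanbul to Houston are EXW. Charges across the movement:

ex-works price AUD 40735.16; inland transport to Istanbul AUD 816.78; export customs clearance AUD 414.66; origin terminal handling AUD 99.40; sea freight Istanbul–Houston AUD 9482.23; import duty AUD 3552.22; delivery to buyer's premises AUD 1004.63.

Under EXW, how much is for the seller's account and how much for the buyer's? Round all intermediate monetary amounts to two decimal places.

Seller: AUD 40735.16; buyer: AUD 15369.92

EXW: the seller makes goods available at their premises; the buyer bears all onward costs.
Seller's account: goods 40735.16 = 40735.16
Buyer's account: inland to port 816.78 + export clearance 414.66 + origin terminal 99.40 + freight 9482.23 + duty 3552.22 + delivery 1004.63 = 15369.92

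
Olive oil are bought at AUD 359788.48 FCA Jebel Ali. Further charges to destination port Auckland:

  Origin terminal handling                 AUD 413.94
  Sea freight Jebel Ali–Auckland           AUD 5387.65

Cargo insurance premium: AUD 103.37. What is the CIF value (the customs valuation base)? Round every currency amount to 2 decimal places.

CIF = FCA price + pre-shipment costs + freight + insurance
CIF = 359788.48 + 413.94 + 5387.65 + 103.37 = 365693.44

CIF value: AUD 365693.44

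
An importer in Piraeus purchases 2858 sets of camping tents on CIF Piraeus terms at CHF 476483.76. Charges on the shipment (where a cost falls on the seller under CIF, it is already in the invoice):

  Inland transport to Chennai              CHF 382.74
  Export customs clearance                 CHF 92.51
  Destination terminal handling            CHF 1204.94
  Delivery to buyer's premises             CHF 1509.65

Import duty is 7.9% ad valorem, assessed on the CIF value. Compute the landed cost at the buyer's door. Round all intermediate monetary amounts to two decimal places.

Total landed cost: CHF 516840.57

CIF: the seller pays costs through ocean freight and marine insurance to the destination port.
Already in the invoice (seller's account under CIF): inland to port, export clearance — exclude.
The CIF price already equals the CIF value: 476483.76
Import duty = 476483.76 × 7.9% = 37642.22
Buyer bears: destination terminal 1204.94 + delivery 1509.65 + duty 37642.22 = 40356.81
Landed cost = invoice 476483.76 + 40356.81 = 516840.57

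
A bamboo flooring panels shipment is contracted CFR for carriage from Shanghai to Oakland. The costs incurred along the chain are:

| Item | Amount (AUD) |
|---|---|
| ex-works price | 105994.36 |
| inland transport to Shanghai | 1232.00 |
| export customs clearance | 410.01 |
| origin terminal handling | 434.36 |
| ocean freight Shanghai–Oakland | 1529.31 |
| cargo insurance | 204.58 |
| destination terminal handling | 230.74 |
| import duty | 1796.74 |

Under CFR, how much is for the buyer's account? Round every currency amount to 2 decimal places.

Buyer's account: AUD 2232.06

CFR: the seller pays costs through ocean freight to the destination port, but not insurance.
Seller's account: goods 105994.36 + inland to port 1232.00 + export clearance 410.01 + origin terminal 434.36 + freight 1529.31 = 109600.04
Buyer's account: insurance 204.58 + destination terminal 230.74 + duty 1796.74 = 2232.06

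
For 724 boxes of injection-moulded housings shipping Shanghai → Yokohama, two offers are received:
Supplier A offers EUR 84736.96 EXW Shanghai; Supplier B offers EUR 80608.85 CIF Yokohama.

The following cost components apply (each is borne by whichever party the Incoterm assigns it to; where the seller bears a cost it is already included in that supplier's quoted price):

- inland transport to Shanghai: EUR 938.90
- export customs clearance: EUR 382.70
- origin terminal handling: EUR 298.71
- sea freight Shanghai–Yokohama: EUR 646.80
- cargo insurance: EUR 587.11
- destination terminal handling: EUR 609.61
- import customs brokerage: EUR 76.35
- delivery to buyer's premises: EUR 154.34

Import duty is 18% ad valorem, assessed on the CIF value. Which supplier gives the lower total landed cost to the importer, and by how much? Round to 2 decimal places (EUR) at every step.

Supplier B is cheaper by EUR 8239.15

Supplier A (EXW):
CIF value = EXW price + inland to port + export clearance + origin terminal + freight + insurance = 84736.96 + 938.90 + 382.70 + 298.71 + 646.80 + 587.11 = 87591.18
Import duty = 87591.18 × 18% = 15766.41
Buyer bears (A): 938.90 + 382.70 + 298.71 + 646.80 + 587.11 + 609.61 + 76.35 + 154.34 = 3694.52
Landed cost (A) = invoice 84736.96 + 3694.52 + duty 15766.41 = 104197.89
Supplier B (CIF):
The CIF price already equals the CIF value: 80608.85
Import duty = 80608.85 × 18% = 14509.59
Buyer bears (B): 609.61 + 76.35 + 154.34 = 840.30
Landed cost (B) = invoice 80608.85 + 840.30 + duty 14509.59 = 95958.74
Difference = |104197.89 − 95958.74| = 8239.15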